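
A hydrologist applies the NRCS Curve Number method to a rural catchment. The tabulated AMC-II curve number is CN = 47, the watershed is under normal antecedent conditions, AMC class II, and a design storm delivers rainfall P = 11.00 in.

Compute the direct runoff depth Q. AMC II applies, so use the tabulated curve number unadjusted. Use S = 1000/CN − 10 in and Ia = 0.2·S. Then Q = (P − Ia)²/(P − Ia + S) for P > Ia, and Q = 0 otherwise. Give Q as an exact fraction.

Q = 168921/44227 in ≈ 3.819 in

Average conditions: CN = 47 (no AMC adjustment).
Retention S: 1000/CN − 10 with CN=47.000 → S = 530/47 ≈ 11.277 in
Initial abstraction Ia = S/5 = (530/47)/5 = 106/47 ≈ 2.255 in
Since P=11.000 > Ia=2.255: effective rainfall P−Ia = 411/47 in
Q: (411/47)² ÷ (941/47) = 168921/44227 in (≈ 3.819 in)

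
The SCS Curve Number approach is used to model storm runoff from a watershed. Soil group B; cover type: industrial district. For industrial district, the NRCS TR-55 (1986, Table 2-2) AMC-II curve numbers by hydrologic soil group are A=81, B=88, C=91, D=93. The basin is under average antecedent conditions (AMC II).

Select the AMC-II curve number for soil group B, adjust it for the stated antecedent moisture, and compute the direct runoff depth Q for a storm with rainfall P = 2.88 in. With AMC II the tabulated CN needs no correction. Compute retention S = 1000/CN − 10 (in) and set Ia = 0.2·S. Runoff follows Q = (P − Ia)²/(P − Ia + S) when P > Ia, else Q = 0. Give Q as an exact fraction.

NRCS table: industrial district, soil group B → CN(II) = 88
Average conditions: CN = 88 (no AMC adjustment).
Max retention: S = 1000/88 − 10 = 15/11 in (≈ 1.364 in)
Ia = 0.2·(15/11) = 3/11 in ≈ 0.273 in
Since P=2.880 > Ia=0.273: effective rainfall P−Ia = 717/275 in
Q: (717/275)² ÷ (1092/275) = 171363/100100 in (≈ 1.712 in)

Q = 171363/100100 in ≈ 1.712 in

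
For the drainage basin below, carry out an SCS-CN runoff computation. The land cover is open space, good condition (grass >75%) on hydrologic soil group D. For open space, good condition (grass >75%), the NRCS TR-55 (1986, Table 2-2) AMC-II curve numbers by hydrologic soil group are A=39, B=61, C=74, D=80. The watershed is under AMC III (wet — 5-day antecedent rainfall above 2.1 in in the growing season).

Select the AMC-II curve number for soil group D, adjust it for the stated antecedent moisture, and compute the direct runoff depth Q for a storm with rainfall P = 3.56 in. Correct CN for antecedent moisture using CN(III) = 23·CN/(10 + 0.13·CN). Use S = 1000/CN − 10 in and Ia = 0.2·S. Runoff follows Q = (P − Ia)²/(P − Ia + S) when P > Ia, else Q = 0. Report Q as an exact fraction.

NRCS table: open space, good condition (grass >75%), soil group D → CN(II) = 80
CN(III) from CN(II)=80: (23·80)/(10 + 0.13·80) = 4600/51 ≈ 90.196
S = 1000/(4600/51) − 10 = 25/23 in ≈ 1.087 in
Initial abstraction Ia = S/5 = (25/23)/5 = 5/23 ≈ 0.217 in
Since P=3.560 > Ia=0.217: effective rainfall P−Ia = 1922/575 in
Q: (1922/575)² ÷ (2547/575) = 3694084/1464525 in (≈ 2.522 in)

Q = 3694084/1464525 in ≈ 2.522 in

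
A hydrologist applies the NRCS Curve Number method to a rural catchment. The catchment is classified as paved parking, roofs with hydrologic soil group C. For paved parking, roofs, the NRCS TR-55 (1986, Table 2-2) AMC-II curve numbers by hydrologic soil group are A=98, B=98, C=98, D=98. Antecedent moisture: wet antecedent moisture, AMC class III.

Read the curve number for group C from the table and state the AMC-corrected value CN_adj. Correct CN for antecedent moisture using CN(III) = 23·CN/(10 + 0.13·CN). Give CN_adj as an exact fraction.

CN_adj = 112700/1137 ≈ 99.120

NRCS table: paved parking, roofs, soil group C → CN(II) = 98
Wet (AMC III): CN(III) = 23·98/(10 + 0.13·98) = 2254/(1137/50) = 112700/1137 ≈ 99.120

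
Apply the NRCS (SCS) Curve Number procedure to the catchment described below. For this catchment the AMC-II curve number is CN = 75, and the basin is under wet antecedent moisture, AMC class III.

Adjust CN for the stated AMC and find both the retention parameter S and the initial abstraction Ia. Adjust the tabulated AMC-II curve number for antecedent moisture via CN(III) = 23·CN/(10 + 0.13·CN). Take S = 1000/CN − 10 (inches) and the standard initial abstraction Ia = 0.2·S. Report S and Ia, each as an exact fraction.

S = 100/69 in ≈ 1.449 in; Ia = 20/69 in ≈ 0.290 in

Adjust CN=75 to AMC III: 23·75/(10 + 0.13·75) → 1725 ÷ (79/4) = 6900/79 ≈ 87.342
S = 1000/(6900/79) − 10 = 100/69 in ≈ 1.449 in
Initial abstraction Ia = S/5 = (100/69)/5 = 20/69 ≈ 0.290 in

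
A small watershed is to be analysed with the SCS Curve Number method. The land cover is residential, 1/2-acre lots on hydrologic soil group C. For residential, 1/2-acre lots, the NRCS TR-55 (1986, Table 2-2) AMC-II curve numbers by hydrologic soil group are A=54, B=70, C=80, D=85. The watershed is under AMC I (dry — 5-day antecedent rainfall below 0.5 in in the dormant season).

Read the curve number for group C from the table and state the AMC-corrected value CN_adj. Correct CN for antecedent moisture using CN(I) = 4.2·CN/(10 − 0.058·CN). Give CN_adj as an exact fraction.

NRCS table: residential, 1/2-acre lots, soil group C → CN(II) = 80
Adjust CN=80 to AMC I: 4.2·80/(10 − 0.058·80) → 336 ÷ (134/25) = 4200/67 ≈ 62.687

CN_adj = 4200/67 ≈ 62.687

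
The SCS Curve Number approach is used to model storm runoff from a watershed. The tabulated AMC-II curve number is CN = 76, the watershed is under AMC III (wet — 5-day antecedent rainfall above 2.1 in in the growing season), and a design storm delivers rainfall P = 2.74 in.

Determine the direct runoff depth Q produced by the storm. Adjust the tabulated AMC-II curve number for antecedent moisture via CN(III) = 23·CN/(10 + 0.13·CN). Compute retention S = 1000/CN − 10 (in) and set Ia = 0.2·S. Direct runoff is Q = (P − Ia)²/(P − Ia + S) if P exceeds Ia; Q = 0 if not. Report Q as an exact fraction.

Q = 2901869161/1832537650 in ≈ 1.584 in

CN(III) from CN(II)=76: (23·76)/(10 + 0.13·76) = 43700/497 ≈ 87.928
Max retention: S = 1000/(43700/497) − 10 = 600/437 in (≈ 1.373 in)
Initial abstraction Ia = S/5 = (600/437)/5 = 120/437 ≈ 0.275 in
Excess rainfall: 2.740 − 0.275 = 2.465 in; P > Ia so Q > 0
Runoff Q = (P−Ia)²/(P−Ia+S) = (2.465)²/(2.465+1.373) = 2901869161/1832537650 ≈ 1.584 in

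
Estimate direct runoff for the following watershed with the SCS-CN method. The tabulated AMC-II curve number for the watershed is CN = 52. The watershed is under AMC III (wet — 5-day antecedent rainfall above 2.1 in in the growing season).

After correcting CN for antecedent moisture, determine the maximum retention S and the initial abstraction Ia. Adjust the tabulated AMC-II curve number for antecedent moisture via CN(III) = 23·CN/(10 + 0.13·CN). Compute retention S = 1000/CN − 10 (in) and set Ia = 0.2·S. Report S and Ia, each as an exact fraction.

Adjust CN=52 to AMC III: 23·52/(10 + 0.13·52) → 1196 ÷ (419/25) = 29900/419 ≈ 71.360
Retention S: 1000/CN − 10 with CN=71.360 → S = 1200/299 ≈ 4.013 in
Ia = 0.2·(1200/299) = 240/299 in ≈ 0.803 in

S = 1200/299 in ≈ 4.013 in; Ia = 240/299 in ≈ 0.803 in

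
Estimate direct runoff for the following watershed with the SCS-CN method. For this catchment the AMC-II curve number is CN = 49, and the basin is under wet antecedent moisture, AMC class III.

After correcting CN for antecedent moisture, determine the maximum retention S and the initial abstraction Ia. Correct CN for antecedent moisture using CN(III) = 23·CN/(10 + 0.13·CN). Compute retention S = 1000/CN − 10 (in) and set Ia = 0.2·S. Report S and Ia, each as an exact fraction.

CN(III) from CN(II)=49: (23·49)/(10 + 0.13·49) = 112700/1637 ≈ 68.845
Retention S: 1000/CN − 10 with CN=68.845 → S = 5100/1127 ≈ 4.525 in
Ia = 0.2S: 0.2·4.525 = 0.905 in (exactly 1020/1127)

S = 5100/1127 in ≈ 4.525 in; Ia = 1020/1127 in ≈ 0.905 in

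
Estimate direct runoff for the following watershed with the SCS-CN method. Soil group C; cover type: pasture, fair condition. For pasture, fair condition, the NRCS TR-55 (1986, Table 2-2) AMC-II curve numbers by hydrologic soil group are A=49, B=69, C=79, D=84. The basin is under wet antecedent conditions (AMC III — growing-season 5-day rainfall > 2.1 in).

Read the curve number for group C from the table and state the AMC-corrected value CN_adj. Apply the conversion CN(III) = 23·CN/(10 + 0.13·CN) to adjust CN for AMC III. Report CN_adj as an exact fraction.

NRCS table: pasture, fair condition, soil group C → CN(II) = 79
Wet (AMC III): CN(III) = 23·79/(10 + 0.13·79) = 1817/(2027/100) = 181700/2027 ≈ 89.640

CN_adj = 181700/2027 ≈ 89.640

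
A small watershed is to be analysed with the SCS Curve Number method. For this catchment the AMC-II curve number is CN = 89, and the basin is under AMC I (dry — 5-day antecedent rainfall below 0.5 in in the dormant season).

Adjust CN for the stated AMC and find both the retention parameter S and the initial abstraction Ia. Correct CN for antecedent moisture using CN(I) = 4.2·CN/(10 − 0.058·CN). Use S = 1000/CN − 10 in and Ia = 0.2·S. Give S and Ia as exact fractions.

S = 5500/1869 in ≈ 2.943 in; Ia = 1100/1869 in ≈ 0.589 in

Adjust CN=89 to AMC I: 4.2·89/(10 − 0.058·89) → (1869/5) ÷ (2419/500) = 186900/2419 ≈ 77.263
Max retention: S = 1000/(186900/2419) − 10 = 5500/1869 in (≈ 2.943 in)
Ia = 0.2·(5500/1869) = 1100/1869 in ≈ 0.589 in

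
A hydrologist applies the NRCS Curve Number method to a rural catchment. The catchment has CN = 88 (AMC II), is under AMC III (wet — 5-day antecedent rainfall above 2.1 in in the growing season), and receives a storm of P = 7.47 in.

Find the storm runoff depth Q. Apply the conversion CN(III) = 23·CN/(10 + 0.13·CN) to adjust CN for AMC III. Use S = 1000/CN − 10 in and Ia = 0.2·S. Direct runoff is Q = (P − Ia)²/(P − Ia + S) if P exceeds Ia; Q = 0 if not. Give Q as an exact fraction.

Q = 11530884027/1695024100 in ≈ 6.803 in

Wet (AMC III): CN(III) = 23·88/(10 + 0.13·88) = 2024/(536/25) = 6325/67 ≈ 94.403
S = 1000/(6325/67) − 10 = 150/253 in ≈ 0.593 in
Ia = 0.2S: 0.2·0.593 = 0.119 in (exactly 30/253)
Excess rainfall: 7.470 − 0.119 = 7.351 in; P > Ia so Q > 0
Q = (185991/25300)²/((185991/25300) + 150/253) = (34592652081/640090000)/(200991/25300) = 11530884027/1695024100 in ≈ 6.803 in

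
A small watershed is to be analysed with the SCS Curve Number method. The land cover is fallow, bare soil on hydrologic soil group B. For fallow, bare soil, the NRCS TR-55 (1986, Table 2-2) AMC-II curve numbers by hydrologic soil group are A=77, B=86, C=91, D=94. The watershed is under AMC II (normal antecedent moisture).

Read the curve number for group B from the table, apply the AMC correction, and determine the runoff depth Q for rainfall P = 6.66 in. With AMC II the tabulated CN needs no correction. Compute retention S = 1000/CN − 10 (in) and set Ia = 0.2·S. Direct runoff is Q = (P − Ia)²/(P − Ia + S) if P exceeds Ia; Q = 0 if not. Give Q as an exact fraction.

Q = 185477161/36805850 in ≈ 5.039 in

NRCS table: fallow, bare soil, soil group B → CN(II) = 86
Average conditions: CN = 86 (no AMC adjustment).
Max retention: S = 1000/86 − 10 = 70/43 in (≈ 1.628 in)
Initial abstraction Ia = S/5 = (70/43)/5 = 14/43 ≈ 0.326 in
P − Ia = 6.660 − 0.326 = 13619/2150 ≈ 6.334 in (> 0, runoff occurs)
Runoff Q = (P−Ia)²/(P−Ia+S) = (6.334)²/(6.334+1.628) = 185477161/36805850 ≈ 5.039 in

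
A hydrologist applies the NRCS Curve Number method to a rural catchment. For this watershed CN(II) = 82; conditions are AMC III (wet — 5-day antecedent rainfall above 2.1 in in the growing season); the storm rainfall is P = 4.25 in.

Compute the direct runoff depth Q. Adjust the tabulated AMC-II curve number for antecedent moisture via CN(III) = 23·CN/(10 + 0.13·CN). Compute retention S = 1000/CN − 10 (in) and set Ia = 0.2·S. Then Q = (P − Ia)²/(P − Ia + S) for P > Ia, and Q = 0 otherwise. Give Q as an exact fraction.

Adjust CN=82 to AMC III: 23·82/(10 + 0.13·82) → 1886 ÷ (1033/50) = 94300/1033 ≈ 91.288
S = 1000/(94300/1033) − 10 = 900/943 in ≈ 0.954 in
Ia = 0.2S: 0.2·0.954 = 0.191 in (exactly 180/943)
P − Ia = 4.250 − 0.191 = 15311/3772 ≈ 4.059 in (> 0, runoff occurs)
Runoff Q = (P−Ia)²/(P−Ia+S) = (4.059)²/(4.059+0.954) = 234426721/71332292 ≈ 3.286 in

Q = 234426721/71332292 in ≈ 3.286 in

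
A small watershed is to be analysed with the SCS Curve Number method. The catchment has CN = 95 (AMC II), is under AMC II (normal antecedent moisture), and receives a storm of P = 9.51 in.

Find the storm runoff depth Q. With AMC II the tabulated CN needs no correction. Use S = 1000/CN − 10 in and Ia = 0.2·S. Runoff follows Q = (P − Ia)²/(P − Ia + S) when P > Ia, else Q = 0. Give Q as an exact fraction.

Average conditions: CN = 95 (no AMC adjustment).
Retention S: 1000/CN − 10 with CN=95.000 → S = 10/19 ≈ 0.526 in
Ia = 0.2·(10/19) = 2/19 in ≈ 0.105 in
P − Ia = 9.510 − 0.105 = 17869/1900 ≈ 9.405 in (> 0, runoff occurs)
Q: (17869/1900)² ÷ (18869/1900) = 319301161/35851100 in (≈ 8.906 in)

Q = 319301161/35851100 in ≈ 8.906 in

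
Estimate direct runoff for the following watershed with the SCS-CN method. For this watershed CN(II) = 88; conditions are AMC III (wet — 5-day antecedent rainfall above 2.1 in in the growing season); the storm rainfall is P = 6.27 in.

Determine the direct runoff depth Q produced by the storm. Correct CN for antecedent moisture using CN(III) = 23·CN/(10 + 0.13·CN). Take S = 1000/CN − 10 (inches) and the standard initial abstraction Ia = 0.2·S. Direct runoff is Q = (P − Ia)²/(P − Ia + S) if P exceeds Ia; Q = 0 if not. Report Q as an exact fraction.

Q = 2691223129/479662700 in ≈ 5.611 in

Wet (AMC III): CN(III) = 23·88/(10 + 0.13·88) = 2024/(536/25) = 6325/67 ≈ 94.403
S = 1000/(6325/67) − 10 = 150/253 in ≈ 0.593 in
Ia = 0.2·(150/253) = 30/253 in ≈ 0.119 in
Since P=6.270 > Ia=0.119: effective rainfall P−Ia = 155631/25300 in
Q: (155631/25300)² ÷ (170631/25300) = 2691223129/479662700 in (≈ 5.611 in)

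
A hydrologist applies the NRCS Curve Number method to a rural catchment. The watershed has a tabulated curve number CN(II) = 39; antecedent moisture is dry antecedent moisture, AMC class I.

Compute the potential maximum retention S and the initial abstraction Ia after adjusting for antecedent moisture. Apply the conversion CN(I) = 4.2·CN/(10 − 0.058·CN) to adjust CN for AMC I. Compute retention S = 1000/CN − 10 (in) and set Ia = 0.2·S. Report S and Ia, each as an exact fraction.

CN(I) from CN(II)=39: (4.2·39)/(10 − 0.058·39) = 81900/3869 ≈ 21.168
S = 1000/(81900/3869) − 10 = 30500/819 in ≈ 37.241 in
Ia = 0.2·(30500/819) = 6100/819 in ≈ 7.448 in

S = 30500/819 in ≈ 37.241 in; Ia = 6100/819 in ≈ 7.448 in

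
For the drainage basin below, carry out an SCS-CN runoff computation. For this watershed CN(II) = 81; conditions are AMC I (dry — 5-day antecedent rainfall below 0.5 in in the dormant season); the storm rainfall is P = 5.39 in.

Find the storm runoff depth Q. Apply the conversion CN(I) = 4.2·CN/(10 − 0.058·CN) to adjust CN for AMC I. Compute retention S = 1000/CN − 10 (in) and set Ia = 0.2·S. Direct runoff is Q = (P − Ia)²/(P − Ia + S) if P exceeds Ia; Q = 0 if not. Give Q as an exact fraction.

Q = 528294931921/285230313900 in ≈ 1.852 in

Adjust CN=81 to AMC I: 4.2·81/(10 − 0.058·81) → (1701/5) ÷ (2651/500) = 170100/2651 ≈ 64.164
S = 1000/(170100/2651) − 10 = 9500/1701 in ≈ 5.585 in
Initial abstraction Ia = S/5 = (9500/1701)/5 = 1900/1701 ≈ 1.117 in
P − Ia = 5.390 − 1.117 = 726839/170100 ≈ 4.273 in (> 0, runoff occurs)
Q = (726839/170100)²/((726839/170100) + 9500/1701) = (528294931921/28934010000)/(1676839/170100) = 528294931921/285230313900 in ≈ 1.852 in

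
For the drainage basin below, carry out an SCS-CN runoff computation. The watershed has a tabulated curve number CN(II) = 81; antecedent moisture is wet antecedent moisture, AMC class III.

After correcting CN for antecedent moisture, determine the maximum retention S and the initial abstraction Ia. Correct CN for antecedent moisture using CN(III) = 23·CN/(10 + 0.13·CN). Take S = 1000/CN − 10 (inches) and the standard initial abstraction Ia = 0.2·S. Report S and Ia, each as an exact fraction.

Adjust CN=81 to AMC III: 23·81/(10 + 0.13·81) → 1863 ÷ (2053/100) = 186300/2053 ≈ 90.745
S = 1000/(186300/2053) − 10 = 1900/1863 in ≈ 1.020 in
Initial abstraction Ia = S/5 = (1900/1863)/5 = 380/1863 ≈ 0.204 in

S = 1900/1863 in ≈ 1.020 in; Ia = 380/1863 in ≈ 0.204 in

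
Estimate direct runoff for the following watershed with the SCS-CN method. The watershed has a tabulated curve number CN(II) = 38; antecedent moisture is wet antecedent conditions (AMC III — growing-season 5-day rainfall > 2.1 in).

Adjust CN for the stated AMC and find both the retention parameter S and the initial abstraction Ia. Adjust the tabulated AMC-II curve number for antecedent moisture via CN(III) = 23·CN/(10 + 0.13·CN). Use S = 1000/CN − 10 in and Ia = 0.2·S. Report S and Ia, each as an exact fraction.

S = 3100/437 in ≈ 7.094 in; Ia = 620/437 in ≈ 1.419 in

CN(III) from CN(II)=38: (23·38)/(10 + 0.13·38) = 43700/747 ≈ 58.501
S = 1000/(43700/747) − 10 = 3100/437 in ≈ 7.094 in
Initial abstraction Ia = S/5 = (3100/437)/5 = 620/437 ≈ 1.419 in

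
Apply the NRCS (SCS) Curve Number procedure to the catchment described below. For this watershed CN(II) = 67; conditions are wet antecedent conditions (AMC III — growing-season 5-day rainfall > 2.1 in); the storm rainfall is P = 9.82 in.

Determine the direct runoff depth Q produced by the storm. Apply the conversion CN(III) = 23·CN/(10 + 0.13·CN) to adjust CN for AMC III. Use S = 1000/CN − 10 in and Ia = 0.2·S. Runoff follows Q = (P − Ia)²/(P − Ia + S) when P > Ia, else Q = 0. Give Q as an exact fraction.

Wet (AMC III): CN(III) = 23·67/(10 + 0.13·67) = 1541/(1871/100) = 154100/1871 ≈ 82.362
Retention S: 1000/CN − 10 with CN=82.362 → S = 3300/1541 ≈ 2.141 in
Initial abstraction Ia = S/5 = (3300/1541)/5 = 660/1541 ≈ 0.428 in
Since P=9.820 > Ia=0.428: effective rainfall P−Ia = 723631/77050 in
Q = (723631/77050)²/((723631/77050) + 3300/1541) = (523641824161/5936702500)/(888631/77050) = 523641824161/68469018550 in ≈ 7.648 in

Q = 523641824161/68469018550 in ≈ 7.648 in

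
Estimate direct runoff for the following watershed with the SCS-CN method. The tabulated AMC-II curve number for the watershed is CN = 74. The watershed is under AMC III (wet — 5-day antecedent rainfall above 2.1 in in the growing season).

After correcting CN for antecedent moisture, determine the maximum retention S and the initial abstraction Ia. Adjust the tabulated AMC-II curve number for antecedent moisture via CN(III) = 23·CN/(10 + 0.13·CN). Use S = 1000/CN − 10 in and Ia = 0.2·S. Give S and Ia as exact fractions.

CN(III) from CN(II)=74: (23·74)/(10 + 0.13·74) = 85100/981 ≈ 86.748
S = 1000/(85100/981) − 10 = 1300/851 in ≈ 1.528 in
Ia = 0.2·(1300/851) = 260/851 in ≈ 0.306 in

S = 1300/851 in ≈ 1.528 in; Ia = 260/851 in ≈ 0.306 in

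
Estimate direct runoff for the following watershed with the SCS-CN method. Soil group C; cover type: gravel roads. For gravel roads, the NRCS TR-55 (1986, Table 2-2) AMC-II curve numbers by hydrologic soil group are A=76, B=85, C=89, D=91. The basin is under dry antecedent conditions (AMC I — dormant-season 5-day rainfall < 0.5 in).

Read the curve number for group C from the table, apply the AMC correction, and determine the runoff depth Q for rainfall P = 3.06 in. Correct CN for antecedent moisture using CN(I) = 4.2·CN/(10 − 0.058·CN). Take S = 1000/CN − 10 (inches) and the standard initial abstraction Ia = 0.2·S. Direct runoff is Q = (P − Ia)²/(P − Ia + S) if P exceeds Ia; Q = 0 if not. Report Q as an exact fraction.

Q = 53341135849/47281681650 in ≈ 1.128 in

NRCS table: gravel roads, soil group C → CN(II) = 89
CN(I) from CN(II)=89: (4.2·89)/(10 − 0.058·89) = 186900/2419 ≈ 77.263
Max retention: S = 1000/(186900/2419) − 10 = 5500/1869 in (≈ 2.943 in)
Initial abstraction Ia = S/5 = (5500/1869)/5 = 1100/1869 ≈ 0.589 in
P − Ia = 3.060 − 0.589 = 230957/93450 ≈ 2.471 in (> 0, runoff occurs)
Q: (230957/93450)² ÷ (505957/93450) = 53341135849/47281681650 in (≈ 1.128 in)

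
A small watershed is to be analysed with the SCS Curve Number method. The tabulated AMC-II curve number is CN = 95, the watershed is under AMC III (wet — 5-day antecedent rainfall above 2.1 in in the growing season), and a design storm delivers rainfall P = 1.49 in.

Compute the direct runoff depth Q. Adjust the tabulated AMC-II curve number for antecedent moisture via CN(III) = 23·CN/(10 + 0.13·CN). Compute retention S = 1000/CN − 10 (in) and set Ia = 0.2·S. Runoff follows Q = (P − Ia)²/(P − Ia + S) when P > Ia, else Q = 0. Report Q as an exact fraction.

Q = 3983250769/3195038100 in ≈ 1.247 in

Wet (AMC III): CN(III) = 23·95/(10 + 0.13·95) = 2185/(447/20) = 43700/447 ≈ 97.763
S = 1000/(43700/447) − 10 = 100/437 in ≈ 0.229 in
Initial abstraction Ia = S/5 = (100/437)/5 = 20/437 ≈ 0.046 in
P − Ia = 1.490 − 0.046 = 63113/43700 ≈ 1.444 in (> 0, runoff occurs)
Runoff Q = (P−Ia)²/(P−Ia+S) = (1.444)²/(1.444+0.229) = 3983250769/3195038100 ≈ 1.247 in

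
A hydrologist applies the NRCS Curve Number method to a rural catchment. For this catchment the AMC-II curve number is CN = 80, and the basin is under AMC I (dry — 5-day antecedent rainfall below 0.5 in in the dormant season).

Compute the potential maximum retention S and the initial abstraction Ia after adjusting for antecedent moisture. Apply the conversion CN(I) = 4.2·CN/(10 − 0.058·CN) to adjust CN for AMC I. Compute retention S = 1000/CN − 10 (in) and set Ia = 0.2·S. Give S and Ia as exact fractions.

S = 125/21 in ≈ 5.952 in; Ia = 25/21 in ≈ 1.190 in

CN(I) from CN(II)=80: (4.2·80)/(10 − 0.058·80) = 4200/67 ≈ 62.687
Max retention: S = 1000/(4200/67) − 10 = 125/21 in (≈ 5.952 in)
Ia = 0.2S: 0.2·5.952 = 1.190 in (exactly 25/21)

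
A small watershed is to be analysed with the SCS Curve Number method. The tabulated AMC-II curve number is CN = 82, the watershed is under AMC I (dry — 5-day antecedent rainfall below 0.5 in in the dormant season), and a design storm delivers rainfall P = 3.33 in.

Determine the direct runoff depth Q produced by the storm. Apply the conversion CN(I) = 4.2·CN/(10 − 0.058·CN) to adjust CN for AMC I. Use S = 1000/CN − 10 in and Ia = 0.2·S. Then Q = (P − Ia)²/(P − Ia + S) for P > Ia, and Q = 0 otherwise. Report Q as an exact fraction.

Q = 1433185347/2062295900 in ≈ 0.695 in

Adjust CN=82 to AMC I: 4.2·82/(10 − 0.058·82) → (1722/5) ÷ (1311/250) = 28700/437 ≈ 65.675
Retention S: 1000/CN − 10 with CN=65.675 → S = 1500/287 ≈ 5.226 in
Ia = 0.2·(1500/287) = 300/287 in ≈ 1.045 in
Excess rainfall: 3.330 − 1.045 = 2.285 in; P > Ia so Q > 0
Runoff Q = (P−Ia)²/(P−Ia+S) = (2.285)²/(2.285+5.226) = 1433185347/2062295900 ≈ 0.695 in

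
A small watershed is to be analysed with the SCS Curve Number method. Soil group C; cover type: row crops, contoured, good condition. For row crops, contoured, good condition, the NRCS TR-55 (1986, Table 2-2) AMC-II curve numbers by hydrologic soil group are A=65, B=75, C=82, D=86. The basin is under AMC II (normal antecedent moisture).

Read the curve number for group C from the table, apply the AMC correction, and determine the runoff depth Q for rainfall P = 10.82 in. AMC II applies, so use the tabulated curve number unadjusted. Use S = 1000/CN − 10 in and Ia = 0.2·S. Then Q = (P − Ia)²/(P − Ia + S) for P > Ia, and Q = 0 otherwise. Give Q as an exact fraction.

NRCS table: row crops, contoured, good condition, soil group C → CN(II) = 82
Average conditions: CN = 82 (no AMC adjustment).
S = 1000/82 − 10 = 90/41 in ≈ 2.195 in
Ia = 0.2·(90/41) = 18/41 in ≈ 0.439 in
Excess rainfall: 10.820 − 0.439 = 10.381 in; P > Ia so Q > 0
Q = (21281/2050)²/((21281/2050) + 90/41) = (452880961/4202500)/(25781/2050) = 452880961/52851050 in ≈ 8.569 in

Q = 452880961/52851050 in ≈ 8.569 in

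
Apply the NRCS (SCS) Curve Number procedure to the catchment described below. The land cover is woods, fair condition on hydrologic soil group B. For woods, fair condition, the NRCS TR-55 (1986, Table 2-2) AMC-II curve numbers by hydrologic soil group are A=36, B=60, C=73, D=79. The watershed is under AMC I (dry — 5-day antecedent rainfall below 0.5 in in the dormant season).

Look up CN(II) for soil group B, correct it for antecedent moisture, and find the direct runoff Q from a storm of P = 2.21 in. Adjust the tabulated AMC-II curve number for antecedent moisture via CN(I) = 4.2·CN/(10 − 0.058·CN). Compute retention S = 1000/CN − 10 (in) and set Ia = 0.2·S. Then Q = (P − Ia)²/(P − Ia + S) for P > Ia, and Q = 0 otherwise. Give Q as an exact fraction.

Q = 0 in ≈ 0.000 in

NRCS table: woods, fair condition, soil group B → CN(II) = 60
Dry (AMC I): CN(I) = 4.2·60/(10 − 0.058·60) = 252/(163/25) = 6300/163 ≈ 38.650
Max retention: S = 1000/(6300/163) − 10 = 1000/63 in (≈ 15.873 in)
Ia = 0.2·(1000/63) = 200/63 in ≈ 3.175 in
P = 2.210 ≤ Ia = 3.175 in: entire storm abstracted, Q = 0.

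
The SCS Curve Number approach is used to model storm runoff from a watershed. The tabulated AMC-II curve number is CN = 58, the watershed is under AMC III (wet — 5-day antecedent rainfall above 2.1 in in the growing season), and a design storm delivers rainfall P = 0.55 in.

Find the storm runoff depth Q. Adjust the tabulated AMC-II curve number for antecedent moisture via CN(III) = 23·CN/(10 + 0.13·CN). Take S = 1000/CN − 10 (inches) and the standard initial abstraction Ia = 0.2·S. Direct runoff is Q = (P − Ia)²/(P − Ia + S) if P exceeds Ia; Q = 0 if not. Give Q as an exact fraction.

Q = 0 in ≈ 0.000 in

CN(III) from CN(II)=58: (23·58)/(10 + 0.13·58) = 66700/877 ≈ 76.055
Max retention: S = 1000/(66700/877) − 10 = 2100/667 in (≈ 3.148 in)
Ia = 0.2·(2100/667) = 420/667 in ≈ 0.630 in
P = 0.550 ≤ Ia = 0.630 in: entire storm abstracted, Q = 0.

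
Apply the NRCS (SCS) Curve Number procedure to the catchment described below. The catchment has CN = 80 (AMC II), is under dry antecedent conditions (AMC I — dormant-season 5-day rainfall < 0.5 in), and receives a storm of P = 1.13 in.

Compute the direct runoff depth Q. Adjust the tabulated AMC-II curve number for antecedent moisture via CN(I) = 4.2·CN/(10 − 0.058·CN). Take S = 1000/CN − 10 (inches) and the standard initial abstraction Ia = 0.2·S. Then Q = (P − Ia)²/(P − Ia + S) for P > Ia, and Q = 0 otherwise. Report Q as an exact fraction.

CN(I) from CN(II)=80: (4.2·80)/(10 − 0.058·80) = 4200/67 ≈ 62.687
Max retention: S = 1000/(4200/67) − 10 = 125/21 in (≈ 5.952 in)
Initial abstraction Ia = S/5 = (125/21)/5 = 25/21 ≈ 1.190 in
P = 1.130 ≤ Ia = 1.190 in: entire storm abstracted, Q = 0.

Q = 0 in ≈ 0.000 in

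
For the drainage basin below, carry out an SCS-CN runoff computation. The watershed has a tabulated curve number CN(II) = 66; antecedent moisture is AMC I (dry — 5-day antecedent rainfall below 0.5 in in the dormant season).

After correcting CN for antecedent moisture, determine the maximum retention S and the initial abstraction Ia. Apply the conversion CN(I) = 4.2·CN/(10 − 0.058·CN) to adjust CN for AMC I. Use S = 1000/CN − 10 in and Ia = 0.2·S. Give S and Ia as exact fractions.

S = 8500/693 in ≈ 12.266 in; Ia = 1700/693 in ≈ 2.453 in

Adjust CN=66 to AMC I: 4.2·66/(10 − 0.058·66) → (1386/5) ÷ (1543/250) = 69300/1543 ≈ 44.913
Retention S: 1000/CN − 10 with CN=44.913 → S = 8500/693 ≈ 12.266 in
Initial abstraction Ia = S/5 = (8500/693)/5 = 1700/693 ≈ 2.453 in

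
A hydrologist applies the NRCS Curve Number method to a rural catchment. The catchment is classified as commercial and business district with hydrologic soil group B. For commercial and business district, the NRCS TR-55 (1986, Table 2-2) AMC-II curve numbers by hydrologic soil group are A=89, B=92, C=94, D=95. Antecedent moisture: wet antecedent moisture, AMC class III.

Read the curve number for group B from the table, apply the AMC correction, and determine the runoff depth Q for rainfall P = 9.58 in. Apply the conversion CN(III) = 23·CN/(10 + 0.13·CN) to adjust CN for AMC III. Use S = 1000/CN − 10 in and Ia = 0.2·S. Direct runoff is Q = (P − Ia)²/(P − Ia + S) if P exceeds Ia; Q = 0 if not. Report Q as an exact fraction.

NRCS table: commercial and business district, soil group B → CN(II) = 92
CN(III) from CN(II)=92: (23·92)/(10 + 0.13·92) = 52900/549 ≈ 96.357
Max retention: S = 1000/(52900/549) − 10 = 200/529 in (≈ 0.378 in)
Ia = 0.2·(200/529) = 40/529 in ≈ 0.076 in
Since P=9.580 > Ia=0.076: effective rainfall P−Ia = 251391/26450 in
Q: (251391/26450)² ÷ (261391/26450) = 63197434881/6913791950 in (≈ 9.141 in)

Q = 63197434881/6913791950 in ≈ 9.141 in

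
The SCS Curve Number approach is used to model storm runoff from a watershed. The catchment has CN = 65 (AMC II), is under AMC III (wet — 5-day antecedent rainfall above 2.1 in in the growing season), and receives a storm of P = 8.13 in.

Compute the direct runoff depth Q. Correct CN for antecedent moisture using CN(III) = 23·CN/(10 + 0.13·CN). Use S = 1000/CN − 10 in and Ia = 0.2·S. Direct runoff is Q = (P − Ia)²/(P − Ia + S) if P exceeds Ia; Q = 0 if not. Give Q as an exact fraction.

Q = 52480853569/8942701300 in ≈ 5.869 in

Adjust CN=65 to AMC III: 23·65/(10 + 0.13·65) → 1495 ÷ (369/20) = 29900/369 ≈ 81.030
S = 1000/(29900/369) − 10 = 700/299 in ≈ 2.341 in
Ia = 0.2·(700/299) = 140/299 in ≈ 0.468 in
P − Ia = 8.130 − 0.468 = 229087/29900 ≈ 7.662 in (> 0, runoff occurs)
Q: (229087/29900)² ÷ (299087/29900) = 52480853569/8942701300 in (≈ 5.869 in)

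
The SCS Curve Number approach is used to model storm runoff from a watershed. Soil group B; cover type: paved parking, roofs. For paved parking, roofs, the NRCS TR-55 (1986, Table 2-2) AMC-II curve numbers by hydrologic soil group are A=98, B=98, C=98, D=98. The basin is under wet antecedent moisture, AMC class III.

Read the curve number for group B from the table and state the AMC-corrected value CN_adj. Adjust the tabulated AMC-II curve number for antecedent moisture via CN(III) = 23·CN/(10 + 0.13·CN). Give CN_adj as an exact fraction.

CN_adj = 112700/1137 ≈ 99.120

NRCS table: paved parking, roofs, soil group B → CN(II) = 98
Adjust CN=98 to AMC III: 23·98/(10 + 0.13·98) → 2254 ÷ (1137/50) = 112700/1137 ≈ 99.120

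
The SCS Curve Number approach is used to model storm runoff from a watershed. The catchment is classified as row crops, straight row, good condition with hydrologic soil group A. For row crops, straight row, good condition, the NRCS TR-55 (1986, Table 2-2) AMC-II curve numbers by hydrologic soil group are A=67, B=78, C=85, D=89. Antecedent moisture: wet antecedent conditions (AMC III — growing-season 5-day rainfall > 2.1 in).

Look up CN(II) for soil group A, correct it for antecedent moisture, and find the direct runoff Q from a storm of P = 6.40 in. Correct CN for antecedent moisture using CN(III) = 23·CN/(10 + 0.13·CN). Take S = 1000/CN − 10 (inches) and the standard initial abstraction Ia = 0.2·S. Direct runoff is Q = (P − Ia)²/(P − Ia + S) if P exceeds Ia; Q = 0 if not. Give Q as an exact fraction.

Q = 132319009/30103435 in ≈ 4.395 in

NRCS table: row crops, straight row, good condition, soil group A → CN(II) = 67
Wet (AMC III): CN(III) = 23·67/(10 + 0.13·67) = 1541/(1871/100) = 154100/1871 ≈ 82.362
Retention S: 1000/CN − 10 with CN=82.362 → S = 3300/1541 ≈ 2.141 in
Ia = 0.2S: 0.2·2.141 = 0.428 in (exactly 660/1541)
Excess rainfall: 6.400 − 0.428 = 5.972 in; P > Ia so Q > 0
Q: (46012/7705)² ÷ (62512/7705) = 132319009/30103435 in (≈ 4.395 in)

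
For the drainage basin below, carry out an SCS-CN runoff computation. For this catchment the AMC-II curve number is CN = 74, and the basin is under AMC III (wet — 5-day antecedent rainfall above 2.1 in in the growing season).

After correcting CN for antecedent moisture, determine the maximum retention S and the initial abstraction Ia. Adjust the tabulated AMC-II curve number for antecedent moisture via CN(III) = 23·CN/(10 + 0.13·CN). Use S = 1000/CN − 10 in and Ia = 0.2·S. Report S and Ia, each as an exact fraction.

S = 1300/851 in ≈ 1.528 in; Ia = 260/851 in ≈ 0.306 in

CN(III) from CN(II)=74: (23·74)/(10 + 0.13·74) = 85100/981 ≈ 86.748
Max retention: S = 1000/(85100/981) − 10 = 1300/851 in (≈ 1.528 in)
Ia = 0.2S: 0.2·1.528 = 0.306 in (exactly 260/851)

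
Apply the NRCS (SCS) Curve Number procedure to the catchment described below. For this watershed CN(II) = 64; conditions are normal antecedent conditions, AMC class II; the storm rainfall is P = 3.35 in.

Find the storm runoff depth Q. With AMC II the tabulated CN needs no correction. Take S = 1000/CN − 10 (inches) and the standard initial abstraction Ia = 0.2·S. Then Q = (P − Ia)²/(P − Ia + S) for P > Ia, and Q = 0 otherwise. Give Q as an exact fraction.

Q = 7921/12560 in ≈ 0.631 in

CN(II) = 64; AMC II needs no correction.
Retention S: 1000/CN − 10 with CN=64.000 → S = 45/8 ≈ 5.625 in
Ia = 0.2·(45/8) = 9/8 in ≈ 1.125 in
Excess rainfall: 3.350 − 1.125 = 2.225 in; P > Ia so Q > 0
Q: (89/40)² ÷ (157/20) = 7921/12560 in (≈ 0.631 in)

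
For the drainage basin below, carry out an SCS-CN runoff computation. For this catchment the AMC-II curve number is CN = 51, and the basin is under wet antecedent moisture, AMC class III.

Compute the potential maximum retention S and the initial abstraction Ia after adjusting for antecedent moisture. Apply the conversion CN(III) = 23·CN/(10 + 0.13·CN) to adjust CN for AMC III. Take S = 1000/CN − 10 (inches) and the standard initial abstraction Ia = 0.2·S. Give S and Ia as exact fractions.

S = 4900/1173 in ≈ 4.177 in; Ia = 980/1173 in ≈ 0.835 in

Adjust CN=51 to AMC III: 23·51/(10 + 0.13·51) → 1173 ÷ (1663/100) = 117300/1663 ≈ 70.535
S = 1000/(117300/1663) − 10 = 4900/1173 in ≈ 4.177 in
Ia = 0.2S: 0.2·4.177 = 0.835 in (exactly 980/1173)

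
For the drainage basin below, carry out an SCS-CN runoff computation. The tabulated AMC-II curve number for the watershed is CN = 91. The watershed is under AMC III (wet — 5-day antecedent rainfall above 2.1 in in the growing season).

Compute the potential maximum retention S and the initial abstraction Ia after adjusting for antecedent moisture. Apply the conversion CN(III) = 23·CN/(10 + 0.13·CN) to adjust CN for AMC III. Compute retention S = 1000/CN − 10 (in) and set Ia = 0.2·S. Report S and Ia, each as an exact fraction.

S = 900/2093 in ≈ 0.430 in; Ia = 180/2093 in ≈ 0.086 in

Wet (AMC III): CN(III) = 23·91/(10 + 0.13·91) = 2093/(2183/100) = 209300/2183 ≈ 95.877
Max retention: S = 1000/(209300/2183) − 10 = 900/2093 in (≈ 0.430 in)
Ia = 0.2·(900/2093) = 180/2093 in ≈ 0.086 in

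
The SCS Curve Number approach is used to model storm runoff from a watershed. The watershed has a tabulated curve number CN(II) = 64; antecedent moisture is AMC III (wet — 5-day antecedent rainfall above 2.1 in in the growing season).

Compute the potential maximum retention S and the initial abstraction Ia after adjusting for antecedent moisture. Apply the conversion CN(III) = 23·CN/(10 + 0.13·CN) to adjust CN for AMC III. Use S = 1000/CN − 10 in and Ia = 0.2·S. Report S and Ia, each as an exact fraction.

CN(III) from CN(II)=64: (23·64)/(10 + 0.13·64) = 18400/229 ≈ 80.349
Retention S: 1000/CN − 10 with CN=80.349 → S = 225/92 ≈ 2.446 in
Initial abstraction Ia = S/5 = (225/92)/5 = 45/92 ≈ 0.489 in

S = 225/92 in ≈ 2.446 in; Ia = 45/92 in ≈ 0.489 in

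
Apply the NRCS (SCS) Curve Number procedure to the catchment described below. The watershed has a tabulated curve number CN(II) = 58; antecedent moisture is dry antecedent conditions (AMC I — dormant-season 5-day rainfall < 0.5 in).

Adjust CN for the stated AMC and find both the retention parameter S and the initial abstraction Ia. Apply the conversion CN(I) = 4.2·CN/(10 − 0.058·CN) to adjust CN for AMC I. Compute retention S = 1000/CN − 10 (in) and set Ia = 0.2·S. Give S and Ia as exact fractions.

S = 500/29 in ≈ 17.241 in; Ia = 100/29 in ≈ 3.448 in

Adjust CN=58 to AMC I: 4.2·58/(10 − 0.058·58) → (1218/5) ÷ (1659/250) = 2900/79 ≈ 36.709
Max retention: S = 1000/(2900/79) − 10 = 500/29 in (≈ 17.241 in)
Ia = 0.2S: 0.2·17.241 = 3.448 in (exactly 100/29)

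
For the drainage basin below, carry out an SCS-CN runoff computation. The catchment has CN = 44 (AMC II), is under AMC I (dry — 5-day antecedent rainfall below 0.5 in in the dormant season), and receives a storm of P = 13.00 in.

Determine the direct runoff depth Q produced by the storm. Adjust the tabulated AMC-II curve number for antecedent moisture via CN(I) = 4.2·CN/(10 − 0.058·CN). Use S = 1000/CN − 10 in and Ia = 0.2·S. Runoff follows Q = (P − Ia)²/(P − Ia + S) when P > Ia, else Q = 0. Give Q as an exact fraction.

CN(I) from CN(II)=44: (4.2·44)/(10 − 0.058·44) = 3300/133 ≈ 24.812
Retention S: 1000/CN − 10 with CN=24.812 → S = 1000/33 ≈ 30.303 in
Initial abstraction Ia = S/5 = (1000/33)/5 = 200/33 ≈ 6.061 in
P − Ia = 13.000 − 6.061 = 229/33 ≈ 6.939 in (> 0, runoff occurs)
Q: (229/33)² ÷ (1229/33) = 52441/40557 in (≈ 1.293 in)

Q = 52441/40557 in ≈ 1.293 in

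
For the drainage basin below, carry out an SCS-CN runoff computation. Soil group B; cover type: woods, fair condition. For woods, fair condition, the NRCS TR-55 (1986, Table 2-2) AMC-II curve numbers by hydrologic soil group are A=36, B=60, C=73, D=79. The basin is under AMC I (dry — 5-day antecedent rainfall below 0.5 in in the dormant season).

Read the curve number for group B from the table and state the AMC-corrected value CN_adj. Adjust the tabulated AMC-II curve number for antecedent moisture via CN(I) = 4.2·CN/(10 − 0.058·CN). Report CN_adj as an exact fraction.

NRCS table: woods, fair condition, soil group B → CN(II) = 60
Dry (AMC I): CN(I) = 4.2·60/(10 − 0.058·60) = 252/(163/25) = 6300/163 ≈ 38.650

CN_adj = 6300/163 ≈ 38.650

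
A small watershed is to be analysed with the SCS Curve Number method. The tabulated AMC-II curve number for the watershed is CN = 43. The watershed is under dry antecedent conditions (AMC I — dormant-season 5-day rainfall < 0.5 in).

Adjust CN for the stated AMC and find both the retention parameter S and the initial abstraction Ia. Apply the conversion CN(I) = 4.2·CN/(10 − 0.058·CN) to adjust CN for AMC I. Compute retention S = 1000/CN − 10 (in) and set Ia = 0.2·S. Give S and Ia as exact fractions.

Adjust CN=43 to AMC I: 4.2·43/(10 − 0.058·43) → (903/5) ÷ (3753/500) = 30100/1251 ≈ 24.061
S = 1000/(30100/1251) − 10 = 9500/301 in ≈ 31.561 in
Initial abstraction Ia = S/5 = (9500/301)/5 = 1900/301 ≈ 6.312 in

S = 9500/301 in ≈ 31.561 in; Ia = 1900/301 in ≈ 6.312 in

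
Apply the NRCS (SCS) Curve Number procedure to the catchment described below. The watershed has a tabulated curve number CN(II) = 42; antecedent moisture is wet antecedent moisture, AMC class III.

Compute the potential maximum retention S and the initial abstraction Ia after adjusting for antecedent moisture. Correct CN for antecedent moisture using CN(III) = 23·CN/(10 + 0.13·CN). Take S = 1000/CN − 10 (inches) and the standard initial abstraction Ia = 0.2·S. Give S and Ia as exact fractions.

S = 2900/483 in ≈ 6.004 in; Ia = 580/483 in ≈ 1.201 in

Wet (AMC III): CN(III) = 23·42/(10 + 0.13·42) = 966/(773/50) = 48300/773 ≈ 62.484
S = 1000/(48300/773) − 10 = 2900/483 in ≈ 6.004 in
Ia = 0.2·(2900/483) = 580/483 in ≈ 1.201 in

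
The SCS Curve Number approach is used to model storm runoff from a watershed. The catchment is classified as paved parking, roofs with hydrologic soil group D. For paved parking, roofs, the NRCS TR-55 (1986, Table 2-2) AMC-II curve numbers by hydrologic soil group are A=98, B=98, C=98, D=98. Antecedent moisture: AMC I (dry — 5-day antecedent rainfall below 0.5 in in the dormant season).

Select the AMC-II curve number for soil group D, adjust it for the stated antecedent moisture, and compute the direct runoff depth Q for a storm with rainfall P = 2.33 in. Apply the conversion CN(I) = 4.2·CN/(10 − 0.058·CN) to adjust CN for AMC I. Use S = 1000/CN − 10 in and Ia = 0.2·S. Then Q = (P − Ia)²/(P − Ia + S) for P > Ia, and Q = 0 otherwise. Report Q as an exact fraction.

Q = 52788279049/28786995300 in ≈ 1.834 in

NRCS table: paved parking, roofs, soil group D → CN(II) = 98
Adjust CN=98 to AMC I: 4.2·98/(10 − 0.058·98) → (2058/5) ÷ (1079/250) = 102900/1079 ≈ 95.366
Max retention: S = 1000/(102900/1079) − 10 = 500/1029 in (≈ 0.486 in)
Initial abstraction Ia = S/5 = (500/1029)/5 = 100/1029 ≈ 0.097 in
Since P=2.330 > Ia=0.097: effective rainfall P−Ia = 229757/102900 in
Q = (229757/102900)²/((229757/102900) + 500/1029) = (52788279049/10588410000)/(279757/102900) = 52788279049/28786995300 in ≈ 1.834 in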